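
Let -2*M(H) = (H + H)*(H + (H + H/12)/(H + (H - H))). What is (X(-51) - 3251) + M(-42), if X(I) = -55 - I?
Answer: -9947/2 ≈ -4973.5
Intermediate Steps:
M(H) = -H*(13/12 + H) (M(H) = -(H + H)*(H + (H + H/12)/(H + (H - H)))/2 = -2*H*(H + (H + H*(1/12))/(H + 0))/2 = -2*H*(H + (H + H/12)/H)/2 = -2*H*(H + (13*H/12)/H)/2 = -2*H*(H + 13/12)/2 = -2*H*(13/12 + H)/2 = -H*(13/12 + H))
(X(-51) - 3251) + M(-42) = ((-55 - 1*(-51)) - 3251) - 1/12*(-42)*(13 + 12*(-42)) = ((-55 + 51) - 3251) - 1/12*(-42)*(13 - 504) = (-4 - 3251) - 1/12*(-42)*(-491) = -3255 - 3437/2 = -9947/2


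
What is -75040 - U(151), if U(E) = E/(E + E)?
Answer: -150081/2 ≈ -75041.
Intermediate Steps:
U(E) = ½ (U(E) = E/((2*E)) = (1/(2*E))*E = ½)
-75040 - U(151) = -75040 - 1*½ = -75040 - ½ = -150081/2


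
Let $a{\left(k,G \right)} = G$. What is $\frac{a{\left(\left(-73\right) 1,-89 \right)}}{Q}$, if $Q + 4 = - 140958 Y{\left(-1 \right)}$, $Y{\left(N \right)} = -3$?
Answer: $- \frac{89}{422870} \approx -0.00021047$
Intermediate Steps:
$Q = 422870$ ($Q = -4 - -422874 = -4 + 422874 = 422870$)
$\frac{a{\left(\left(-73\right) 1,-89 \right)}}{Q} = - \frac{89}{422870}$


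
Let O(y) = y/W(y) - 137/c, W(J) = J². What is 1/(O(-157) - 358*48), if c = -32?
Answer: -5024/86310939 ≈ -5.8208e-5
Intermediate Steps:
O(y) = 137/32 + 1/y (O(y) = y/(y²) - 137/(-32) = y/y² - 137*(-1/32) = 1/y + 137/32 = 137/32 + 1/y)
1/(O(-157) - 358*48) = 1/((137/32 + 1/(-157)) - 358*48) = 1/((137/32 - 1/157) - 17184) = 1/(21477/5024 - 17184) = 1/(-86310939/5024) = -5024/86310939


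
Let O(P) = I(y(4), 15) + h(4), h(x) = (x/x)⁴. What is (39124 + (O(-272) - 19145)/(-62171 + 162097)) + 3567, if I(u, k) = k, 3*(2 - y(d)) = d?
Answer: 4265921737/99926 ≈ 42691.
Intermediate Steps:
h(x) = 1 (h(x) = 1⁴ = 1)
y(d) = 2 - d/3
O(P) = 16 (O(P) = 15 + 1 = 16)
(39124 + (O(-272) - 19145)/(-62171 + 162097)) + 3567 = (39124 + (16 - 19145)/(-62171 + 162097)) + 3567 = (39124 - 19129/99926) + 3567 = 3909485695/99926 + 3567 = 4265921737/99926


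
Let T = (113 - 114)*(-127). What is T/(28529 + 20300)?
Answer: 127/48829 ≈ 0.0026009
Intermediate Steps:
T = 127 (T = -1*(-127) = 127)
T/(28529 + 20300) = 127/(28529 + 20300) = 127/48829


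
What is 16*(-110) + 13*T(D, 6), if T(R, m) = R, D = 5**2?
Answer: -1435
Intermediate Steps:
D = 25
16*(-110) + 13*T(D, 6) = 16*(-110) + 13*25 = -1760 + 325 = -1435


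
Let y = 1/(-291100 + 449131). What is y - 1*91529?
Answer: -14464419398/158031 ≈ -91529.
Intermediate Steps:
y = 1/158031 ≈ 6.3279e-6
y - 1*91529 = 1/158031 - 1*91529 = 1/158031 - 91529 = -14464419398/158031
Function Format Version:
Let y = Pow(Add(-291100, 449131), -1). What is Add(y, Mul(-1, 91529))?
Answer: Rational(-14464419398, 158031) ≈ -91529.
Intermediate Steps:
y = Rational(1, 158031) (y = Pow(158031, -1) = Rational(1, 158031) ≈ 6.3279e-6)
Add(y, Mul(-1, 91529)) = Add(Rational(1, 158031), Mul(-1, 91529)) = Add(Rational(1, 158031), -91529) = Rational(-14464419398, 158031)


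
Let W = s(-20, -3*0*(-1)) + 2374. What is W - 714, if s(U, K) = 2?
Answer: 1662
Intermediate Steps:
W = 2376 (W = 2 + 2374 = 2376)
W - 714 = 2376 - 714 = 1662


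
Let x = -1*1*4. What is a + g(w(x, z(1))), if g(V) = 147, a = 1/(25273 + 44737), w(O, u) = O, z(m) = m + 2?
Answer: 10291471/70010 ≈ 147.00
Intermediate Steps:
z(m) = 2 + m
x = -4 (x = -1*4 = -4)
a = 1/70010 ≈ 1.4284e-5
a + g(w(x, z(1))) = 1/70010 + 147 = 10291471/70010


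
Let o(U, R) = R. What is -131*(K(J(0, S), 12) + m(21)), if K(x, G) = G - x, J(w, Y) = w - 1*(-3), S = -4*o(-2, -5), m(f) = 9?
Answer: -2358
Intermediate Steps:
S = 20 (S = -4*(-5) = 20)
J(w, Y) = 3 + w (J(w, Y) = w + 3 = 3 + w)
-131*(K(J(0, S), 12) + m(21)) = -131*((12 - (3 + 0)) + 9) = -131*((12 - 1*3) + 9) = -131*((12 - 3) + 9) = -131*(9 + 9) = -131*18 = -2358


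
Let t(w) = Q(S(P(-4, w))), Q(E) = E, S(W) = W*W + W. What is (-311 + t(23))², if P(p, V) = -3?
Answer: 93025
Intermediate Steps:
S(W) = W + W² (S(W) = W² + W = W + W²)
t(w) = 6 (t(w) = -3*(1 - 3) = -3*(-2) = 6)
(-311 + t(23))² = (-311 + 6)² = (-305)² = 93025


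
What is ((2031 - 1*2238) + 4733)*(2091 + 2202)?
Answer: 19430118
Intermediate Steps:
((2031 - 1*2238) + 4733)*(2091 + 2202) = ((2031 - 2238) + 4733)*4293 = (-207 + 4733)*4293 = 4526*4293 = 19430118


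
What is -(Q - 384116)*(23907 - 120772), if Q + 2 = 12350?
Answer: -36011307320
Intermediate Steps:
Q = 12348 (Q = -2 + 12350 = 12348)
-(Q - 384116)*(23907 - 120772) = -(12348 - 384116)*(23907 - 120772) = -(-371768)*(-96865) = -1*36011307320 = -36011307320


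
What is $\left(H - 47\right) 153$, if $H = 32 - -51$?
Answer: $5508$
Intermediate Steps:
$H = 83$ ($H = 32 + 51 = 83$)
$\left(H - 47\right) 153 = \left(83 - 47\right) 153 = 36 \cdot 153 = 5508$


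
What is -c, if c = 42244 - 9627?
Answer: -32617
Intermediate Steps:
c = 32617
-c = -1*32617 = -32617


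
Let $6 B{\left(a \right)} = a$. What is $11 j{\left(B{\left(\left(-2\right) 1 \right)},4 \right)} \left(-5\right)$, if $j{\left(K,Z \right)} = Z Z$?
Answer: $-880$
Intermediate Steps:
$B{\left(a \right)} = \frac{a}{6}$
$j{\left(K,Z \right)} = Z^{2}$
$11 j{\left(B{\left(\left(-2\right) 1 \right)},4 \right)} \left(-5\right) = 11 \cdot 4^{2} \left(-5\right) = 11 \cdot 16 \left(-5\right) = 176 \left(-5\right) = -880$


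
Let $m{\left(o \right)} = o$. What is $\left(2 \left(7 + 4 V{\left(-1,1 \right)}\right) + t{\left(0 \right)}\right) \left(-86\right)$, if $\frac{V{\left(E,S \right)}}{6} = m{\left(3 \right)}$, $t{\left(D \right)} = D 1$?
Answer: $-13588$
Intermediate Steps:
$t{\left(D \right)} = D$
$V{\left(E,S \right)} = 18$ ($V{\left(E,S \right)} = 6 \cdot 3 = 18$)
$\left(2 \left(7 + 4 V{\left(-1,1 \right)}\right) + t{\left(0 \right)}\right) \left(-86\right) = \left(2 \left(7 + 4 \cdot 18\right) + 0\right) \left(-86\right) = \left(2 \left(7 + 72\right) + 0\right) \left(-86\right) = \left(2 \cdot 79 + 0\right) \left(-86\right) = \left(158 + 0\right) \left(-86\right) = 158 \left(-86\right) = -13588$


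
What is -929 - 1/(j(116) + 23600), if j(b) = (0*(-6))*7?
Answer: -21924401/23600 ≈ -929.00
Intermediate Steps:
j(b) = 0 (j(b) = 0*7 = 0)
-929 - 1/(j(116) + 23600) = -929 - 1/(0 + 23600) = -929 - 1/23600 = -21924401/23600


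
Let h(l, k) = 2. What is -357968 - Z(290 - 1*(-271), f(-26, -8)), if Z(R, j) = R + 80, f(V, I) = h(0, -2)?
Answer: -358609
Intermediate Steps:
f(V, I) = 2
Z(R, j) = 80 + R
-357968 - Z(290 - 1*(-271), f(-26, -8)) = -357968 - (80 + (290 - 1*(-271))) = -357968 - (80 + (290 + 271)) = -357968 - (80 + 561) = -357968 - 1*641 = -357968 - 641 = -358609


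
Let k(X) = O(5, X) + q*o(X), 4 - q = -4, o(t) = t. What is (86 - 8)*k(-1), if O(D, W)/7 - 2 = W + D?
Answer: 2652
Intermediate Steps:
O(D, W) = 14 + 7*D + 7*W (O(D, W) = 14 + 7*(W + D) = 14 + 7*(D + W) = 14 + (7*D + 7*W) = 14 + 7*D + 7*W)
q = 8 (q = 4 - 1*(-4) = 4 + 4 = 8)
k(X) = 49 + 15*X (k(X) = (14 + 7*5 + 7*X) + 8*X = (14 + 35 + 7*X) + 8*X = (49 + 7*X) + 8*X = 49 + 15*X)
(86 - 8)*k(-1) = (86 - 8)*(49 + 15*(-1)) = 78*(49 - 15) = 78*34 = 2652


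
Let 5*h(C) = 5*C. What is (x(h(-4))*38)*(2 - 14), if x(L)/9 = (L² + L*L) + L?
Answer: -114912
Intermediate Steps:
h(C) = C (h(C) = (5*C)/5 = C)
x(L) = 9*L + 18*L² (x(L) = 9*((L² + L*L) + L) = 9*((L² + L²) + L) = 9*(2*L² + L) = 9*(L + 2*L²) = 9*L + 18*L²)
(x(h(-4))*38)*(2 - 14) = ((9*(-4)*(1 + 2*(-4)))*38)*(2 - 14) = ((9*(-4)*(1 - 8))*38)*(-12) = ((9*(-4)*(-7))*38)*(-12) = (252*38)*(-12) = 9576*(-12) = -114912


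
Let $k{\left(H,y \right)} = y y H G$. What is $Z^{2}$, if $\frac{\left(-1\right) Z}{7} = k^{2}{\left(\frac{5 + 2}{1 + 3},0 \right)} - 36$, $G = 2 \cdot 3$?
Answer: $63504$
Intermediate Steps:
$G = 6$
$k{\left(H,y \right)} = 6 H y^{2}$ ($k{\left(H,y \right)} = y y H 6 = y^{2} H 6 = H y^{2} \cdot 6 = 6 H y^{2}$)
$Z = 252$ ($Z = - 7 \left(\left(6 \frac{5 + 2}{1 + 3} \cdot 0^{2}\right)^{2} - 36\right) = - 7 \left(\left(6 \cdot \frac{7}{4} \cdot 0\right)^{2} - 36\right) = - 7 \left(0^{2} - 36\right) = - 7 \left(0 - 36\right) = \left(-7\right) \left(-36\right) = 252$)
$Z^{2} = 252^{2} = 63504$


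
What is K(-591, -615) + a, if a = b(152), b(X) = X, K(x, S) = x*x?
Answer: 349433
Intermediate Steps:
K(x, S) = x²
a = 152
K(-591, -615) + a = (-591)² + 152 = 349281 + 152 = 349433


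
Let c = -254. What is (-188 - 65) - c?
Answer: 1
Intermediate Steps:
(-188 - 65) - c = (-188 - 65) - 1*(-254) = -253 + 254 = 1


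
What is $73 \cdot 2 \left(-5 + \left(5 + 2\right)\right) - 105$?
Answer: $187$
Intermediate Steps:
$73 \cdot 2 \left(-5 + \left(5 + 2\right)\right) - 105 = 73 \cdot 2 \left(-5 + 7\right) - 105 = 73 \cdot 2 \cdot 2 - 105 = 73 \cdot 4 - 105 = 292 - 105 = 187$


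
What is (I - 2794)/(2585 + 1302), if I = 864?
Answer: -1930/3887 ≈ -0.49653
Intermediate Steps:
(I - 2794)/(2585 + 1302) = (864 - 2794)/(2585 + 1302) = -1930/3887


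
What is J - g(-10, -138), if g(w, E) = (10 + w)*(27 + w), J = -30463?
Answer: -30463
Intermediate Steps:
J - g(-10, -138) = -30463 - (270 + (-10)² + 37*(-10)) = -30463 - (270 + 100 - 370) = -30463 - 1*0 = -30463 + 0 = -30463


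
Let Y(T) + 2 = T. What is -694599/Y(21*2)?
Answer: -694599/40 ≈ -17365.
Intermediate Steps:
Y(T) = -2 + T
-694599/Y(21*2) = -694599/(-2 + 21*2) = -694599/(-2 + 42) = -694599/40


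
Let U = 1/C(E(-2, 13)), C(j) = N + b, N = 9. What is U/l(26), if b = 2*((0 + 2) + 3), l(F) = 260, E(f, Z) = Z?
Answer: 1/4940 ≈ 0.00020243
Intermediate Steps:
b = 10 (b = 2*(2 + 3) = 2*5 = 10)
C(j) = 19 (C(j) = 9 + 10 = 19)
U = 1/19 ≈ 0.052632
U/l(26) = (1/19)/260 = (1/19)*(1/260) = 1/4940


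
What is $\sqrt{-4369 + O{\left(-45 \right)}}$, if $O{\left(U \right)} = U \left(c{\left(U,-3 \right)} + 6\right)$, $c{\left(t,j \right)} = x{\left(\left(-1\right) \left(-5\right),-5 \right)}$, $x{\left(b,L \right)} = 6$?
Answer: $i \sqrt{4909} \approx 70.064 i$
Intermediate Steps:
$c{\left(t,j \right)} = 6$
$O{\left(U \right)} = 12 U$ ($O{\left(U \right)} = U \left(6 + 6\right) = U 12 = 12 U$)
$\sqrt{-4369 + O{\left(-45 \right)}} = \sqrt{-4369 + 12 \left(-45\right)} = \sqrt{-4369 - 540} = \sqrt{-4909} = i \sqrt{4909}$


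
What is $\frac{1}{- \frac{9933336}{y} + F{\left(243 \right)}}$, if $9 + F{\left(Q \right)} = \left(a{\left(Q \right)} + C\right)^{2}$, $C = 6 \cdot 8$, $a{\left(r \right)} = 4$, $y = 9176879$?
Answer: $\frac{9176879}{24721755569} \approx 0.00037121$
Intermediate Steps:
$C = 48$
$F{\left(Q \right)} = 2695$ ($F{\left(Q \right)} = -9 + \left(4 + 48\right)^{2} = -9 + 52^{2} = -9 + 2704 = 2695$)
$\frac{1}{- \frac{9933336}{y} + F{\left(243 \right)}} = \frac{1}{- \frac{9933336}{9176879} + 2695} = \frac{1}{\frac{24721755569}{9176879}} = \frac{9176879}{24721755569}$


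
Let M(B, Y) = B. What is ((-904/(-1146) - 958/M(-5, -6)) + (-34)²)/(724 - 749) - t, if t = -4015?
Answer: 283711241/71625 ≈ 3961.1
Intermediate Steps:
((-904/(-1146) - 958/M(-5, -6)) + (-34)²)/(724 - 749) - t = ((-904/(-1146) - 958/(-5)) + (-34)²)/(724 - 749) - 1*(-4015) = ((-904*(-1/1146) - 958*(-⅕)) + 1156)/(-25) + 4015 = ((452/573 + 958/5) + 1156)*(-1/25) + 4015 = (551194/2865 + 1156)*(-1/25) + 4015 = (3863134/2865)*(-1/25) + 4015 = -3863134/71625 + 4015 = 283711241/71625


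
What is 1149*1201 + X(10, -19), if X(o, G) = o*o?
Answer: 1380049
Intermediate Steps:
X(o, G) = o²
1149*1201 + X(10, -19) = 1149*1201 + 10² = 1379949 + 100 = 1380049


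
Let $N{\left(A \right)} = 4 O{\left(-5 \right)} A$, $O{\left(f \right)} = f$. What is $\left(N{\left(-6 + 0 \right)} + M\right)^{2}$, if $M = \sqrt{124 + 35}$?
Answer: $\left(120 + \sqrt{159}\right)^{2} \approx 17585.0$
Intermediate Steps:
$M = \sqrt{159} \approx 12.61$
$N{\left(A \right)} = - 20 A$ ($N{\left(A \right)} = 4 \left(- 5 A\right) = - 20 A$)
$\left(N{\left(-6 + 0 \right)} + M\right)^{2} = \left(- 20 \left(-6 + 0\right) + \sqrt{159}\right)^{2} = \left(\left(-20\right) \left(-6\right) + \sqrt{159}\right)^{2} = \left(120 + \sqrt{159}\right)^{2}$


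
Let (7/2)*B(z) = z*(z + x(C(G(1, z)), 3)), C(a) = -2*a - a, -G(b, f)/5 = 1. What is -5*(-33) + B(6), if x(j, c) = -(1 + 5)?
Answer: 165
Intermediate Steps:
G(b, f) = -5 (G(b, f) = -5*1 = -5)
C(a) = -3*a
x(j, c) = -6 (x(j, c) = -1*6 = -6)
B(z) = 2*z*(-6 + z)/7 (B(z) = 2*(z*(z - 6))/7 = 2*(z*(-6 + z))/7 = 2*z*(-6 + z)/7)
-5*(-33) + B(6) = -5*(-33) + (2/7)*6*(-6 + 6) = 165 + (2/7)*6*0 = 165 + 0 = 165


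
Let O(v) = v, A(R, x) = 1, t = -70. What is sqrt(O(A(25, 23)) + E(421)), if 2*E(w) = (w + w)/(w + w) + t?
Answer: I*sqrt(134)/2 ≈ 5.7879*I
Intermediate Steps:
E(w) = -69/2 (E(w) = ((w + w)/(w + w) - 70)/2 = ((2*w)/((2*w)) - 70)/2 = ((2*w)*(1/(2*w)) - 70)/2 = (1 - 70)/2 = (1/2)*(-69) = -69/2)
sqrt(O(A(25, 23)) + E(421)) = sqrt(1 - 69/2) = sqrt(-67/2) = I*sqrt(134)/2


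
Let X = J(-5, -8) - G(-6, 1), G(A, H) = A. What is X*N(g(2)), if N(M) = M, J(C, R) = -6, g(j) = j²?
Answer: 0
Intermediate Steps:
X = 0 (X = -6 - 1*(-6) = -6 + 6 = 0)
X*N(g(2)) = 0*2² = 0*4 = 0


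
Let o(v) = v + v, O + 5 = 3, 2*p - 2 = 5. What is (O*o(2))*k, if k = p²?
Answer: -98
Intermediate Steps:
p = 7/2 (p = 1 + (½)*5 = 1 + 5/2 = 7/2 ≈ 3.5000)
O = -2 (O = -5 + 3 = -2)
o(v) = 2*v
k = 49/4 (k = (7/2)² = 49/4 ≈ 12.250)
(O*o(2))*k = -4*2*(49/4) = -2*4*(49/4) = -8*49/4 = -98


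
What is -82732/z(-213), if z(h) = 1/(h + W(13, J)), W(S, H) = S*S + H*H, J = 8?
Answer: -1654640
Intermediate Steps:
W(S, H) = H² + S² (W(S, H) = S² + H² = H² + S²)
z(h) = 1/(233 + h) (z(h) = 1/(h + (8² + 13²)) = 1/(h + (64 + 169)) = 1/(h + 233) = 1/(233 + h))
-82732/z(-213) = -82732/(1/(233 - 213)) = -82732/(1/20) = -82732/1/20 = -82732*20 = -1654640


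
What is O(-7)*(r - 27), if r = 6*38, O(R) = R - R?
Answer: 0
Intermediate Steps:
O(R) = 0
r = 228
O(-7)*(r - 27) = 0*(228 - 27) = 0*201 = 0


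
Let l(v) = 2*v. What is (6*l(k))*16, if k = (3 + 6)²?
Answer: 15552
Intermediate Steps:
k = 81 (k = 9² = 81)
(6*l(k))*16 = (6*(2*81))*16 = (6*162)*16 = 972*16 = 15552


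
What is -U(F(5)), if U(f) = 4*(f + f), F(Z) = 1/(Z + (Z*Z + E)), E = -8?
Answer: -4/11 ≈ -0.36364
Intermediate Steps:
F(Z) = 1/(-8 + Z + Z²) (F(Z) = 1/(Z + (Z*Z - 8)) = 1/(Z + (Z² - 8)) = 1/(Z + (-8 + Z²)) = 1/(-8 + Z + Z²))
U(f) = 8*f (U(f) = 4*(2*f) = 8*f)
-U(F(5)) = -8/(-8 + 5 + 5²) = -8/(-8 + 5 + 25) = -8/22 = -1*4/11 = -4/11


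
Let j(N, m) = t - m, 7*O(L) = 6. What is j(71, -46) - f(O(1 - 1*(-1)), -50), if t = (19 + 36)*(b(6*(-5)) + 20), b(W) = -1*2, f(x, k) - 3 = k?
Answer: 1083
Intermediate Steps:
O(L) = 6/7 (O(L) = (⅐)*6 = 6/7)
f(x, k) = 3 + k
b(W) = -2
t = 990 (t = (19 + 36)*(-2 + 20) = 55*18 = 990)
j(N, m) = 990 - m
j(71, -46) - f(O(1 - 1*(-1)), -50) = (990 - 1*(-46)) - (3 - 50) = (990 + 46) - 1*(-47) = 1036 + 47 = 1083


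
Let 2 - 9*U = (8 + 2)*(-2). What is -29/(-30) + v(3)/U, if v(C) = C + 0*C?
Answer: 362/165 ≈ 2.1939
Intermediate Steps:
v(C) = C (v(C) = C + 0 = C)
U = 22/9 (U = 2/9 - (8 + 2)*(-2)/9 = 2/9 - 10*(-2)/9 = 2/9 - 1/9*(-20) = 2/9 + 20/9 = 22/9 ≈ 2.4444)
-29/(-30) + v(3)/U = -29/(-30) + 3/(22/9) = -29*(-1/30) + 3*(9/22) = 29/30 + 27/22 = 362/165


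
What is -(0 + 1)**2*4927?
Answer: -4927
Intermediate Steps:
-(0 + 1)**2*4927 = -1**2*4927 = -4927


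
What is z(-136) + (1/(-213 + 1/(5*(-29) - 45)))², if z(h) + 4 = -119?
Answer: -201461890343/1637901841 ≈ -123.00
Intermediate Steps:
z(h) = -123 (z(h) = -4 - 119 = -123)
z(-136) + (1/(-213 + 1/(5*(-29) - 45)))² = -123 + (1/(-213 + 1/(5*(-29) - 45)))² = -123 + (1/(-213 + 1/(-145 - 45)))² = -123 + (1/(-213 + 1/(-190)))² = -123 + (1/(-213 - 1/190))² = -123 + (1/(-40471/190))² = -123 + (-190/40471)² = -123 + 36100/1637901841 = -201461890343/1637901841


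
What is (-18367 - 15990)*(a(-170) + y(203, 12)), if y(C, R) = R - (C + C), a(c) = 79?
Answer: 10822455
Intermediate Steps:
y(C, R) = R - 2*C
(-18367 - 15990)*(a(-170) + y(203, 12)) = (-18367 - 15990)*(79 + (12 - 2*203)) = -34357*(79 + (12 - 406)) = -34357*(79 - 394) = -34357*(-315) = 10822455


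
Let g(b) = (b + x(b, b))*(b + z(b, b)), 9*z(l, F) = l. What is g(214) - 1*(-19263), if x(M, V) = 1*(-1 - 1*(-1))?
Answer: 631327/9 ≈ 70148.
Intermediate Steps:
z(l, F) = l/9
x(M, V) = 0 (x(M, V) = 1*(-1 + 1) = 1*0 = 0)
g(b) = 10*b²/9 (g(b) = (b + 0)*(b + b/9) = b*(10*b/9) = 10*b²/9)
g(214) - 1*(-19263) = (10/9)*214² - 1*(-19263) = (10/9)*45796 + 19263 = 457960/9 + 19263 = 631327/9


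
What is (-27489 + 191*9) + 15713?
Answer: -10057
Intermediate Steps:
(-27489 + 191*9) + 15713 = (-27489 + 1719) + 15713 = -25770 + 15713 = -10057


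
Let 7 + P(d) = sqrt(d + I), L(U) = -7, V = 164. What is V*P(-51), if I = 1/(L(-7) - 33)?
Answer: -1148 + 41*I*sqrt(20410)/5 ≈ -1148.0 + 1171.5*I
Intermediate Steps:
I = -1/40 (I = 1/(-7 - 33) = 1/(-40) = -1/40 ≈ -0.025000)
P(d) = -7 + sqrt(-1/40 + d) (P(d) = -7 + sqrt(d - 1/40) = -7 + sqrt(-1/40 + d))
V*P(-51) = 164*(-7 + sqrt(-10 + 400*(-51))/20) = 164*(-7 + sqrt(-10 - 20400)/20) = 164*(-7 + sqrt(-20410)/20) = 164*(-7 + (I*sqrt(20410))/20) = 164*(-7 + I*sqrt(20410)/20) = -1148 + 41*I*sqrt(20410)/5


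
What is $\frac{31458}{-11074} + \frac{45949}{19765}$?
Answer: $- \frac{1152328}{2233445} \approx -0.51594$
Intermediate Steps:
$\frac{31458}{-11074} + \frac{45949}{19765} = 31458 \left(- \frac{1}{11074}\right) + 45949 \cdot \frac{1}{19765} = - \frac{321}{113} + \frac{45949}{19765} = - \frac{1152328}{2233445}$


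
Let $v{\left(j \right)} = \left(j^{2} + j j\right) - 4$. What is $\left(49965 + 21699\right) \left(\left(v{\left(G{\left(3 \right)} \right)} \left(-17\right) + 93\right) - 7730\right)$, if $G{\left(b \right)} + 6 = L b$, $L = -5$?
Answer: $-1616954832$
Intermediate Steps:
$G{\left(b \right)} = -6 - 5 b$
$v{\left(j \right)} = -4 + 2 j^{2}$ ($v{\left(j \right)} = \left(j^{2} + j^{2}\right) - 4 = 2 j^{2} - 4 = -4 + 2 j^{2}$)
$\left(49965 + 21699\right) \left(\left(v{\left(G{\left(3 \right)} \right)} \left(-17\right) + 93\right) - 7730\right) = \left(49965 + 21699\right) \left(\left(\left(-4 + 2 \left(-6 - 15\right)^{2}\right) \left(-17\right) + 93\right) - 7730\right) = 71664 \left(\left(\left(-4 + 2 \left(-6 - 15\right)^{2}\right) \left(-17\right) + 93\right) - 7730\right) = 71664 \left(\left(\left(-4 + 2 \left(-21\right)^{2}\right) \left(-17\right) + 93\right) - 7730\right) = 71664 \left(\left(\left(-4 + 2 \cdot 441\right) \left(-17\right) + 93\right) - 7730\right) = 71664 \left(\left(\left(-4 + 882\right) \left(-17\right) + 93\right) - 7730\right) = 71664 \left(\left(878 \left(-17\right) + 93\right) - 7730\right) = 71664 \left(\left(-14926 + 93\right) - 7730\right) = 71664 \left(-14833 - 7730\right) = 71664 \left(-22563\right) = -1616954832$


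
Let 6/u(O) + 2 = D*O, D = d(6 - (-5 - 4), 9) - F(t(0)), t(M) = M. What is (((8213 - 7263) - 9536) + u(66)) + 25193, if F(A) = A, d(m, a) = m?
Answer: 8203861/494 ≈ 16607.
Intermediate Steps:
D = 15 (D = (6 - (-5 - 4)) - 1*0 = (6 - 1*(-9)) + 0 = (6 + 9) + 0 = 15 + 0 = 15)
u(O) = 6/(-2 + 15*O)
(((8213 - 7263) - 9536) + u(66)) + 25193 = (((8213 - 7263) - 9536) + 6/(-2 + 15*66)) + 25193 = ((950 - 9536) + 6/(-2 + 990)) + 25193 = (-8586 + 6/988) + 25193 = (-8586 + 6*(1/988)) + 25193 = (-8586 + 3/494) + 25193 = -4241481/494 + 25193 = 8203861/494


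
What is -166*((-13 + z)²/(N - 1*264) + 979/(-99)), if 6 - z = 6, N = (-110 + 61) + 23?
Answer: 2268473/1305 ≈ 1738.3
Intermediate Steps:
N = -26 (N = -49 + 23 = -26)
z = 0 (z = 6 - 1*6 = 6 - 6 = 0)
-166*((-13 + z)²/(N - 1*264) + 979/(-99)) = -166*((-13 + 0)²/(-26 - 1*264) + 979/(-99)) = -166*((-13)²/(-26 - 264) + 979*(-1/99)) = -166*(169/(-290) - 89/9) = -166*(169*(-1/290) - 89/9) = -166*(-169/290 - 89/9) = -166*(-27331/2610) = 2268473/1305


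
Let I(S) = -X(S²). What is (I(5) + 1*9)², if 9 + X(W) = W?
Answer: 49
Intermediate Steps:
X(W) = -9 + W
I(S) = 9 - S² (I(S) = -(-9 + S²) = 9 - S²)
(I(5) + 1*9)² = ((9 - 1*5²) + 1*9)² = ((9 - 1*25) + 9)² = ((9 - 25) + 9)² = (-16 + 9)² = (-7)² = 49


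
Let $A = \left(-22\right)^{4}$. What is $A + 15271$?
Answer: $249527$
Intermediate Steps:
$A = 234256$
$A + 15271 = 234256 + 15271 = 249527$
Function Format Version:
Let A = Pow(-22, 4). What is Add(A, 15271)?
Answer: 249527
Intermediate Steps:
A = 234256
Add(A, 15271) = Add(234256, 15271) = 249527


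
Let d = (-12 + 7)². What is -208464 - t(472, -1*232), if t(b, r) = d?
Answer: -208489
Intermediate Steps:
d = 25 (d = (-5)² = 25)
t(b, r) = 25
-208464 - t(472, -1*232) = -208464 - 1*25 = -208464 - 25 = -208489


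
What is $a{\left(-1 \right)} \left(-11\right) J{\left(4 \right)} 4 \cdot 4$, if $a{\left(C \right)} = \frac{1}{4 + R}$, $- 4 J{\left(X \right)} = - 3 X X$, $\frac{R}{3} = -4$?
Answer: $264$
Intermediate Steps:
$R = -12$ ($R = 3 \left(-4\right) = -12$)
$J{\left(X \right)} = \frac{3 X^{2}}{4}$ ($J{\left(X \right)} = - \frac{- 3 X X}{4} = - \frac{\left(-3\right) X^{2}}{4} = \frac{3 X^{2}}{4}$)
$a{\left(C \right)} = - \frac{1}{8}$ ($a{\left(C \right)} = \frac{1}{4 - 12} = \frac{1}{-8} = - \frac{1}{8}$)
$a{\left(-1 \right)} \left(-11\right) J{\left(4 \right)} 4 \cdot 4 = \left(- \frac{1}{8}\right) \left(-11\right) \frac{3 \cdot 4^{2}}{4} \cdot 4 \cdot 4 = \frac{11 \cdot \frac{3}{4} \cdot 16 \cdot 4 \cdot 4}{8} = \frac{11 \cdot 12 \cdot 4 \cdot 4}{8} = \frac{11 \cdot 48 \cdot 4}{8} = \frac{11}{8} \cdot 192 = 264$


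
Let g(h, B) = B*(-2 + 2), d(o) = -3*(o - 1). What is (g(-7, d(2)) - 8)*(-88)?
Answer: 704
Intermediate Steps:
d(o) = 3 - 3*o (d(o) = -3*(-1 + o) = 3 - 3*o)
g(h, B) = 0 (g(h, B) = B*0 = 0)
(g(-7, d(2)) - 8)*(-88) = (0 - 8)*(-88) = -8*(-88) = 704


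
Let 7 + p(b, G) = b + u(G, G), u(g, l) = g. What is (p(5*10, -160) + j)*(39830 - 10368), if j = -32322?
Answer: -955717818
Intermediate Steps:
p(b, G) = -7 + G + b (p(b, G) = -7 + (b + G) = -7 + (G + b) = -7 + G + b)
(p(5*10, -160) + j)*(39830 - 10368) = ((-7 - 160 + 5*10) - 32322)*(39830 - 10368) = ((-7 - 160 + 50) - 32322)*29462 = (-117 - 32322)*29462 = -32439*29462 = -955717818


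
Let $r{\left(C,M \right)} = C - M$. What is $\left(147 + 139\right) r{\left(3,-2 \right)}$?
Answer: $1430$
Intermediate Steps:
$\left(147 + 139\right) r{\left(3,-2 \right)} = \left(147 + 139\right) \left(3 - -2\right) = 286 \left(3 + 2\right) = 286 \cdot 5 = 1430$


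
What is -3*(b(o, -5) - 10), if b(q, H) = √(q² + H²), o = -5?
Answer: 30 - 15*√2 ≈ 8.7868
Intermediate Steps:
b(q, H) = √(H² + q²)
-3*(b(o, -5) - 10) = -3*(√((-5)² + (-5)²) - 10) = -3*(√(25 + 25) - 10) = -3*(√50 - 10) = -3*(5*√2 - 10) = -3*(-10 + 5*√2) = 30 - 15*√2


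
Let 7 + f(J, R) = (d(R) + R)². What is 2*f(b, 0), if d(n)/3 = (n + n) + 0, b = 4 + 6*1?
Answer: -14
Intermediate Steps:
b = 10 (b = 4 + 6 = 10)
d(n) = 6*n (d(n) = 3*((n + n) + 0) = 3*(2*n + 0) = 3*(2*n) = 6*n)
f(J, R) = -7 + 49*R² (f(J, R) = -7 + (6*R + R)² = -7 + (7*R)² = -7 + 49*R²)
2*f(b, 0) = 2*(-7 + 49*0²) = 2*(-7 + 49*0) = 2*(-7 + 0) = 2*(-7) = -14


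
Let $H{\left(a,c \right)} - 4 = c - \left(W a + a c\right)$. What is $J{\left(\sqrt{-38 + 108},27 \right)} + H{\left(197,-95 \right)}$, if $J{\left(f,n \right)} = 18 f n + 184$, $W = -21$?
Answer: $22945 + 486 \sqrt{70} \approx 27011.0$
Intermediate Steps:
$H{\left(a,c \right)} = 4 + c + 21 a - a c$ ($H{\left(a,c \right)} = 4 - \left(- c - 21 a + a c\right) = 4 + \left(c + 21 a - a c\right) = 4 + c + 21 a - a c$)
$J{\left(f,n \right)} = 184 + 18 f n$ ($J{\left(f,n \right)} = 18 f n + 184 = 184 + 18 f n$)
$J{\left(\sqrt{-38 + 108},27 \right)} + H{\left(197,-95 \right)} = \left(184 + 18 \sqrt{-38 + 108} \cdot 27\right) + \left(4 - 95 + 21 \cdot 197 - 197 \left(-95\right)\right) = \left(184 + 18 \sqrt{70} \cdot 27\right) + \left(4 - 95 + 4137 + 18715\right) = \left(184 + 486 \sqrt{70}\right) + 22761 = 22945 + 486 \sqrt{70}$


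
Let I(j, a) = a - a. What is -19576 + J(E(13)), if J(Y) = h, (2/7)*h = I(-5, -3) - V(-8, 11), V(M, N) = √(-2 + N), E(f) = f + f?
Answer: -39173/2 ≈ -19587.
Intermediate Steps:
E(f) = 2*f
I(j, a) = 0
h = -21/2 (h = 7*(0 - √(-2 + 11))/2 = 7*(0 - √9)/2 = 7*(0 - 1*3)/2 = 7*(0 - 3)/2 = (7/2)*(-3) = -21/2 ≈ -10.500)
J(Y) = -21/2
-19576 + J(E(13)) = -19576 - 21/2 = -39173/2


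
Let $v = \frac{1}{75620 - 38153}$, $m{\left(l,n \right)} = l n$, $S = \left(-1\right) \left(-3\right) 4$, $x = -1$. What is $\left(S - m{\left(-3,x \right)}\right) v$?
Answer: $\frac{1}{4163} \approx 0.00024021$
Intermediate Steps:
$S = 12$ ($S = 3 \cdot 4 = 12$)
$v = \frac{1}{37467} \approx 2.669 \cdot 10^{-5}$
$\left(S - m{\left(-3,x \right)}\right) v = \left(12 - \left(-3\right) \left(-1\right)\right) \frac{1}{37467} = \left(12 - 3\right) \frac{1}{37467} = 9 \cdot \frac{1}{37467} = \frac{1}{4163}$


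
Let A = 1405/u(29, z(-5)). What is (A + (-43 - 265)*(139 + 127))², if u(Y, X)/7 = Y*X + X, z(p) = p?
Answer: 296017565035921/44100 ≈ 6.7124e+9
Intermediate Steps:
u(Y, X) = 7*X + 7*X*Y (u(Y, X) = 7*(Y*X + X) = 7*(X*Y + X) = 7*(X + X*Y) = 7*X + 7*X*Y)
A = -281/210 (A = 1405/((7*(-5)*(1 + 29))) = 1405/((7*(-5)*30)) = 1405/(-1050) = 1405*(-1/1050) = -281/210 ≈ -1.3381)
(A + (-43 - 265)*(139 + 127))² = (-281/210 + (-43 - 265)*(139 + 127))² = (-281/210 - 308*266)² = (-281/210 - 81928)² = (-17205161/210)² = 296017565035921/44100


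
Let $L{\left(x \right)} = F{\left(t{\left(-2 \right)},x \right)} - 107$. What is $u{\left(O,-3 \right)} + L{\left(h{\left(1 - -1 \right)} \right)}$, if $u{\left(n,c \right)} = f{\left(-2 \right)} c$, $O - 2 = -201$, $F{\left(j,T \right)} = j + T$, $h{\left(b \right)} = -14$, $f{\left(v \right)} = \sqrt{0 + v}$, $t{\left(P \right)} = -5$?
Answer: $-126 - 3 i \sqrt{2} \approx -126.0 - 4.2426 i$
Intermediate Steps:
$f{\left(v \right)} = \sqrt{v}$
$F{\left(j,T \right)} = T + j$
$O = -199$ ($O = 2 - 201 = -199$)
$u{\left(n,c \right)} = i c \sqrt{2}$ ($u{\left(n,c \right)} = \sqrt{-2} c = i \sqrt{2} c = i c \sqrt{2}$)
$L{\left(x \right)} = -112 + x$ ($L{\left(x \right)} = \left(x - 5\right) - 107 = \left(-5 + x\right) - 107 = -112 + x$)
$u{\left(O,-3 \right)} + L{\left(h{\left(1 - -1 \right)} \right)} = i \left(-3\right) \sqrt{2} - 126 = - 3 i \sqrt{2} - 126 = -126 - 3 i \sqrt{2}$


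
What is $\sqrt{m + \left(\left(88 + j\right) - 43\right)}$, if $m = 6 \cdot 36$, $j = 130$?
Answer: $\sqrt{391} \approx 19.774$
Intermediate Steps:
$m = 216$
$\sqrt{m + \left(\left(88 + j\right) - 43\right)} = \sqrt{216 + \left(\left(88 + 130\right) - 43\right)} = \sqrt{216 + \left(218 - 43\right)} = \sqrt{216 + 175} = \sqrt{391}$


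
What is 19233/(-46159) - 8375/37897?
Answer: -1115454626/1749287623 ≈ -0.63766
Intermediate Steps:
19233/(-46159) - 8375/37897 = 19233*(-1/46159) - 8375*1/37897 = -19233/46159 - 8375/37897 = -1115454626/1749287623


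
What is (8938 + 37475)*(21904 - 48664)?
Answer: -1242011880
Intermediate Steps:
(8938 + 37475)*(21904 - 48664) = 46413*(-26760) = -1242011880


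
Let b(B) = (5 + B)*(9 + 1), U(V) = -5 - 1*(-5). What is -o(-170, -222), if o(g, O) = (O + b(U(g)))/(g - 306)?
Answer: -43/119 ≈ -0.36134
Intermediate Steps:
U(V) = 0 (U(V) = -5 + 5 = 0)
b(B) = 50 + 10*B (b(B) = (5 + B)*10 = 50 + 10*B)
o(g, O) = (50 + O)/(-306 + g) (o(g, O) = (O + (50 + 10*0))/(g - 306) = (O + (50 + 0))/(-306 + g) = (O + 50)/(-306 + g) = (50 + O)/(-306 + g))
-o(-170, -222) = -(50 - 222)/(-306 - 170) = -(-172)/(-476) = -(-1)*(-172)/476 = -1*43/119 = -43/119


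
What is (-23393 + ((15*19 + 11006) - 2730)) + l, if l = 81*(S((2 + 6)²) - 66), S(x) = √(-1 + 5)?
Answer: -20016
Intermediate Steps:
S(x) = 2 (S(x) = √4 = 2)
l = -5184 (l = 81*(2 - 66) = 81*(-64) = -5184)
(-23393 + ((15*19 + 11006) - 2730)) + l = (-23393 + ((15*19 + 11006) - 2730)) - 5184 = (-23393 + ((285 + 11006) - 2730)) - 5184 = (-23393 + (11291 - 2730)) - 5184 = (-23393 + 8561) - 5184 = -14832 - 5184 = -20016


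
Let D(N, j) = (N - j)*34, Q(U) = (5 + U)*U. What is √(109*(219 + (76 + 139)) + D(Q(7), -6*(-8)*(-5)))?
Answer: 11*√482 ≈ 241.50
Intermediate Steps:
Q(U) = U*(5 + U)
D(N, j) = -34*j + 34*N
√(109*(219 + (76 + 139)) + D(Q(7), -6*(-8)*(-5))) = √(109*(219 + (76 + 139)) + (-34*(-6*(-8))*(-5) + 34*(7*(5 + 7)))) = √(109*(219 + 215) + (-1632*(-5) + 34*(7*12))) = √(109*434 + (-34*(-240) + 34*84)) = √(47306 + (8160 + 2856)) = √(47306 + 11016) = √58322 = 11*√482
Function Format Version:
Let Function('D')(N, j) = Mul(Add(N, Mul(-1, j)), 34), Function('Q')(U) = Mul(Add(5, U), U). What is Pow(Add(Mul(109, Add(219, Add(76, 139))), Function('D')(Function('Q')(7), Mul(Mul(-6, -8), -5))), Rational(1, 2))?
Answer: Mul(11, Pow(482, Rational(1, 2))) ≈ 241.50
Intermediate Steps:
Function('Q')(U) = Mul(U, Add(5, U))
Function('D')(N, j) = Add(Mul(-34, j), Mul(34, N))
Pow(Add(Mul(109, Add(219, Add(76, 139))), Function('D')(Function('Q')(7), Mul(Mul(-6, -8), -5))), Rational(1, 2)) = Pow(Add(Mul(109, Add(219, Add(76, 139))), Add(Mul(-34, Mul(Mul(-6, -8), -5)), Mul(34, Mul(7, Add(5, 7))))), Rational(1, 2)) = Pow(Add(Mul(109, Add(219, 215)), Add(Mul(-34, Mul(48, -5)), Mul(34, Mul(7, 12)))), Rational(1, 2)) = Pow(Add(Mul(109, 434), Add(Mul(-34, -240), Mul(34, 84))), Rational(1, 2)) = Pow(Add(47306, Add(8160, 2856)), Rational(1, 2)) = Pow(Add(47306, 11016), Rational(1, 2)) = Pow(58322, Rational(1, 2)) = Mul(11, Pow(482, Rational(1, 2)))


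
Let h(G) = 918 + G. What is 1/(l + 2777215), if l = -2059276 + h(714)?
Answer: 1/719571 ≈ 1.3897e-6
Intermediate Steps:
l = -2057644 (l = -2059276 + (918 + 714) = -2059276 + 1632 = -2057644)
1/(l + 2777215) = 1/(-2057644 + 2777215) = 1/719571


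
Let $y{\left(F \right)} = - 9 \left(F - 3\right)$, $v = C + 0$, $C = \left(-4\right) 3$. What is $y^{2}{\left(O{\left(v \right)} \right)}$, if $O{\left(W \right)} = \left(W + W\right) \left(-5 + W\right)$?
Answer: $13286025$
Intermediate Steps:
$C = -12$
$v = -12$ ($v = -12 + 0 = -12$)
$O{\left(W \right)} = 2 W \left(-5 + W\right)$
$y{\left(F \right)} = 27 - 9 F$ ($y{\left(F \right)} = - 9 \left(-3 + F\right) = 27 - 9 F$)
$y^{2}{\left(O{\left(v \right)} \right)} = \left(27 - 9 \cdot 2 \left(-12\right) \left(-5 - 12\right)\right)^{2} = \left(27 - 9 \cdot 2 \left(-12\right) \left(-17\right)\right)^{2} = \left(27 - 3672\right)^{2} = \left(-3645\right)^{2} = 13286025$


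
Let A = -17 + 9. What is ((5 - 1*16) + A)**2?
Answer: 361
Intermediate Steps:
A = -8
((5 - 1*16) + A)**2 = ((5 - 1*16) - 8)**2 = ((5 - 16) - 8)**2 = (-11 - 8)**2 = (-19)**2 = 361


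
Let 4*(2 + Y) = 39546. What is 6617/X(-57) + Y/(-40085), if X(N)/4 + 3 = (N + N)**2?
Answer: -248474789/2083297620 ≈ -0.11927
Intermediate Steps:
X(N) = -12 + 16*N**2 (X(N) = -12 + 4*(N + N)**2 = -12 + 4*(2*N)**2 = -12 + 4*(4*N**2) = -12 + 16*N**2)
Y = 19769/2 (Y = -2 + (1/4)*39546 = -2 + 19773/2 = 19769/2 ≈ 9884.5)
6617/X(-57) + Y/(-40085) = 6617/(-12 + 16*(-57)**2) + (19769/2)/(-40085) = 6617/(-12 + 16*3249) + (19769/2)*(-1/40085) = 6617/(-12 + 51984) - 19769/80170 = 6617/51972 - 19769/80170 = -248474789/2083297620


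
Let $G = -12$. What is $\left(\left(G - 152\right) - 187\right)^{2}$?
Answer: $123201$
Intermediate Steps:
$\left(\left(G - 152\right) - 187\right)^{2} = \left(\left(-12 - 152\right) - 187\right)^{2} = \left(-164 - 187\right)^{2} = \left(-351\right)^{2} = 123201$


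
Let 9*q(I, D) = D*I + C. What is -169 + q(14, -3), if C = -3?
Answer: -174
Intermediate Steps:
q(I, D) = -1/3 + D*I/9 (q(I, D) = (D*I - 3)/9 = (-3 + D*I)/9 = -1/3 + D*I/9)
-169 + q(14, -3) = -169 + (-1/3 + (1/9)*(-3)*14) = -169 + (-1/3 - 14/3) = -169 - 5 = -174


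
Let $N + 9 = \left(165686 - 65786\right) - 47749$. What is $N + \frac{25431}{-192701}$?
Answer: $\frac{10047790111}{192701} \approx 52142.0$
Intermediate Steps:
$N = 52142$ ($N = -9 + \left(\left(165686 - 65786\right) - 47749\right) = -9 + \left(99900 - 47749\right) = -9 + 52151 = 52142$)
$N + \frac{25431}{-192701} = 52142 + \frac{25431}{-192701} = 52142 + 25431 \left(- \frac{1}{192701}\right) = 52142 - \frac{25431}{192701} = \frac{10047790111}{192701}$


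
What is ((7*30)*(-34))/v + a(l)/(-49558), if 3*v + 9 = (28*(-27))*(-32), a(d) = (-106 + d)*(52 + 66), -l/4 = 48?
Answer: -11731186/66581173 ≈ -0.17619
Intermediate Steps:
l = -192 (l = -4*48 = -192)
a(d) = -12508 + 118*d (a(d) = (-106 + d)*118 = -12508 + 118*d)
v = 8061 (v = -3 + ((28*(-27))*(-32))/3 = -3 + (-756*(-32))/3 = -3 + (1/3)*24192 = -3 + 8064 = 8061)
((7*30)*(-34))/v + a(l)/(-49558) = ((7*30)*(-34))/8061 + (-12508 + 118*(-192))/(-49558) = (210*(-34))*(1/8061) + (-12508 - 22656)*(-1/49558) = -7140*1/8061 - 35164*(-1/49558) = -2380/2687 + 17582/24779 = -11731186/66581173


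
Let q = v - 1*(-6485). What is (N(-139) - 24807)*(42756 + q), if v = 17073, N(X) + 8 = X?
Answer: -1654799556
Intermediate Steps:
N(X) = -8 + X
q = 23558 (q = 17073 - 1*(-6485) = 17073 + 6485 = 23558)
(N(-139) - 24807)*(42756 + q) = ((-8 - 139) - 24807)*(42756 + 23558) = (-147 - 24807)*66314 = -24954*66314 = -1654799556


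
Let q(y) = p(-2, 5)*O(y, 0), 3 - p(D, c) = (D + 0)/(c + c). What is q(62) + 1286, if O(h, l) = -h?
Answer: 5438/5 ≈ 1087.6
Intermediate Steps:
p(D, c) = 3 - D/(2*c) (p(D, c) = 3 - (D + 0)/(c + c) = 3 - D/(2*c))
q(y) = -16*y/5 (q(y) = (3 - ½*(-2)/5)*(-y) = (3 - ½*(-2)*⅕)*(-y) = (3 + ⅕)*(-y) = 16*(-y)/5 = -16*y/5)
q(62) + 1286 = -16/5*62 + 1286 = -992/5 + 1286 = 5438/5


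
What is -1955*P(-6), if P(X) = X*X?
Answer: -70380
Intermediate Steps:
P(X) = X**2
-1955*P(-6) = -1955*(-6)**2 = -1955*36 = -70380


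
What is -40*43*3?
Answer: -5160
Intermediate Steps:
-40*43*3 = -1720*3 = -5160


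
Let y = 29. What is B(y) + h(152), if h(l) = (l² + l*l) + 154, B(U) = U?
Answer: 46391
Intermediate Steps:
h(l) = 154 + 2*l² (h(l) = (l² + l²) + 154 = 2*l² + 154 = 154 + 2*l²)
B(y) + h(152) = 29 + (154 + 2*152²) = 29 + (154 + 2*23104) = 29 + (154 + 46208) = 29 + 46362 = 46391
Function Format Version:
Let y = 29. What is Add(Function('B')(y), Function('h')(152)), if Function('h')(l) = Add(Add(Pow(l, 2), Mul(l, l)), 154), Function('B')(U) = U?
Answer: 46391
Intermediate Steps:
Function('h')(l) = Add(154, Mul(2, Pow(l, 2))) (Function('h')(l) = Add(Add(Pow(l, 2), Pow(l, 2)), 154) = Add(Mul(2, Pow(l, 2)), 154) = Add(154, Mul(2, Pow(l, 2))))
Add(Function('B')(y), Function('h')(152)) = Add(29, Add(154, Mul(2, Pow(152, 2)))) = Add(29, Add(154, Mul(2, 23104))) = Add(29, Add(154, 46208)) = Add(29, 46362) = 46391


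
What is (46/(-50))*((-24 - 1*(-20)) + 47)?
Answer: -989/25 ≈ -39.560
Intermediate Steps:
(46/(-50))*((-24 - 1*(-20)) + 47) = (46*(-1/50))*((-24 + 20) + 47) = -23*(-4 + 47)/25 = -23/25*43 = -989/25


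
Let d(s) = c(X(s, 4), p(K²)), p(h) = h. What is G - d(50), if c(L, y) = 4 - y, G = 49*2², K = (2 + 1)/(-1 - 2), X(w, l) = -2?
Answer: 193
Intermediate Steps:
K = -1 (K = 3/(-3) = 3*(-⅓) = -1)
G = 196 (G = 49*4 = 196)
d(s) = 3 (d(s) = 4 - 1*(-1)² = 4 - 1*1 = 4 - 1 = 3)
G - d(50) = 196 - 1*3 = 196 - 3 = 193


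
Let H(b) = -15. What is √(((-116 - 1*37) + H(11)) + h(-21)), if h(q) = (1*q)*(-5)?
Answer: 3*I*√7 ≈ 7.9373*I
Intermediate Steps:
h(q) = -5*q (h(q) = q*(-5) = -5*q)
√(((-116 - 1*37) + H(11)) + h(-21)) = √(((-116 - 1*37) - 15) - 5*(-21)) = √(((-116 - 37) - 15) + 105) = √((-153 - 15) + 105) = √(-168 + 105) = √(-63) = 3*I*√7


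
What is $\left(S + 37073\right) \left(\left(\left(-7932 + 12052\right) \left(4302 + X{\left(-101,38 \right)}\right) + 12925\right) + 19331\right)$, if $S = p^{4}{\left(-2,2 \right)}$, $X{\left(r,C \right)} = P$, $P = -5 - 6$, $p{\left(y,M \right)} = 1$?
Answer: $656624139024$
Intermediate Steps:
$P = -11$ ($P = -5 - 6 = -11$)
$X{\left(r,C \right)} = -11$
$S = 1$ ($S = 1^{4} = 1$)
$\left(S + 37073\right) \left(\left(\left(-7932 + 12052\right) \left(4302 + X{\left(-101,38 \right)}\right) + 12925\right) + 19331\right) = \left(1 + 37073\right) \left(\left(\left(-7932 + 12052\right) \left(4302 - 11\right) + 12925\right) + 19331\right) = 37074 \left(\left(4120 \cdot 4291 + 12925\right) + 19331\right) = 37074 \left(\left(17678920 + 12925\right) + 19331\right) = 37074 \left(17691845 + 19331\right) = 37074 \cdot 17711176 = 656624139024$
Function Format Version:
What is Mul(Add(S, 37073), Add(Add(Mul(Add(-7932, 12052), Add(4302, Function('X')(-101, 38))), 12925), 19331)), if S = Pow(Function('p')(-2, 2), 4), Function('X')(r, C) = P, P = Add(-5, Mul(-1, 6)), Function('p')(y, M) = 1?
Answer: 656624139024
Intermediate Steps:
P = -11 (P = Add(-5, -6) = -11)
Function('X')(r, C) = -11
S = 1 (S = Pow(1, 4) = 1)
Mul(Add(S, 37073), Add(Add(Mul(Add(-7932, 12052), Add(4302, Function('X')(-101, 38))), 12925), 19331)) = Mul(Add(1, 37073), Add(Add(Mul(Add(-7932, 12052), Add(4302, -11)), 12925), 19331)) = Mul(37074, Add(Add(Mul(4120, 4291), 12925), 19331)) = Mul(37074, Add(Add(17678920, 12925), 19331)) = Mul(37074, Add(17691845, 19331)) = Mul(37074, 17711176) = 656624139024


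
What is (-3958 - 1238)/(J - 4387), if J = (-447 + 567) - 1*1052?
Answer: 1732/1773 ≈ 0.97688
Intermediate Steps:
J = -932 (J = 120 - 1052 = -932)
(-3958 - 1238)/(J - 4387) = (-3958 - 1238)/(-932 - 4387) = -5196/(-5319) = -5196*(-1/5319) = 1732/1773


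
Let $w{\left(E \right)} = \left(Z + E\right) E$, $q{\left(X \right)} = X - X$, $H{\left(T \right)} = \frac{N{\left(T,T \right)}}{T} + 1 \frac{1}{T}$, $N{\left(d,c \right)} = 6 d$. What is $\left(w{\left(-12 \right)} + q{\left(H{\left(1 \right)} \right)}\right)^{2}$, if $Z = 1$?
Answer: $17424$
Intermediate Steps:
$H{\left(T \right)} = 6 + \frac{1}{T}$ ($H{\left(T \right)} = \frac{6 T}{T} + 1 \frac{1}{T} = 6 + \frac{1}{T}$)
$q{\left(X \right)} = 0$
$w{\left(E \right)} = E \left(1 + E\right)$ ($w{\left(E \right)} = \left(1 + E\right) E = E \left(1 + E\right)$)
$\left(w{\left(-12 \right)} + q{\left(H{\left(1 \right)} \right)}\right)^{2} = \left(- 12 \left(1 - 12\right) + 0\right)^{2} = \left(\left(-12\right) \left(-11\right) + 0\right)^{2} = \left(132 + 0\right)^{2} = 132^{2} = 17424$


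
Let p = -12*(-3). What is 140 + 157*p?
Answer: 5792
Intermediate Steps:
p = 36
140 + 157*p = 140 + 157*36 = 140 + 5652 = 5792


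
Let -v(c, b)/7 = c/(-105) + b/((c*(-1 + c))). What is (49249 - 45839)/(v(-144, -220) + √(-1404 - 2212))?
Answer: -885150545400/101002988929 - 371668176000*I*√226/101002988929 ≈ -8.7636 - 55.319*I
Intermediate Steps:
v(c, b) = c/15 - 7*b/(c*(-1 + c)) (v(c, b) = -7*(c/(-105) + b/((c*(-1 + c)))) = -7*(c*(-1/105) + b*(1/(c*(-1 + c)))) = -7*(-c/105 + b/(c*(-1 + c))) = c/15 - 7*b/(c*(-1 + c)))
(49249 - 45839)/(v(-144, -220) + √(-1404 - 2212)) = (49249 - 45839)/((1/15)*((-144)³ - 1*(-144)² - 105*(-220))/(-144*(-1 - 144)) + √(-1404 - 2212)) = 3410/((1/15)*(-1/144)*(-2985984 - 1*20736 + 23100)/(-145) + √(-3616)) = 3410/((1/15)*(-1/144)*(-1/145)*(-2985984 - 20736 + 23100) + 4*I*√226) = 3410/((1/15)*(-1/144)*(-1/145)*(-2983620) + 4*I*√226) = 3410/(-49727/5220 + 4*I*√226)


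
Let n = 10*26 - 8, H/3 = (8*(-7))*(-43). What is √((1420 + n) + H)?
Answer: 8*√139 ≈ 94.319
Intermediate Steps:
H = 7224 (H = 3*((8*(-7))*(-43)) = 3*(-56*(-43)) = 3*2408 = 7224)
n = 252 (n = 260 - 8 = 252)
√((1420 + n) + H) = √((1420 + 252) + 7224) = √(1672 + 7224) = √8896 = 8*√139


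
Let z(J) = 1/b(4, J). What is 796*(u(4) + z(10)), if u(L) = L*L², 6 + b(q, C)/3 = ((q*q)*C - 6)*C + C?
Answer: 58993351/1158 ≈ 50944.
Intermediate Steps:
b(q, C) = -18 + 3*C + 3*C*(-6 + C*q²) (b(q, C) = -18 + 3*(((q*q)*C - 6)*C + C) = -18 + 3*((q²*C - 6)*C + C) = -18 + 3*((C*q² - 6)*C + C) = -18 + 3*((-6 + C*q²)*C + C) = -18 + 3*(C*(-6 + C*q²) + C) = -18 + 3*(C + C*(-6 + C*q²)) = -18 + (3*C + 3*C*(-6 + C*q²)) = -18 + 3*C + 3*C*(-6 + C*q²))
z(J) = 1/(-18 - 15*J + 48*J²) (z(J) = 1/(-18 - 15*J + 3*J²*4²) = 1/(-18 - 15*J + 3*J²*16) = 1/(-18 - 15*J + 48*J²))
u(L) = L³
796*(u(4) + z(10)) = 796*(4³ + 1/(3*(-6 - 5*10 + 16*10²))) = 796*(64 + 1/(3*(-6 - 50 + 16*100))) = 796*(64 + 1/(3*(-6 - 50 + 1600))) = 796*(64 + (⅓)/1544) = 796*(64 + (⅓)*(1/1544)) = 796*(64 + 1/4632) = 796*(296449/4632) = 58993351/1158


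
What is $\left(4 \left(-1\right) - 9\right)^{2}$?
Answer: $169$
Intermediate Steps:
$\left(4 \left(-1\right) - 9\right)^{2} = \left(-4 - 9\right)^{2} = \left(-13\right)^{2} = 169$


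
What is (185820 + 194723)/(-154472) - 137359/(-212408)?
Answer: -3725766131/2050693036 ≈ -1.8168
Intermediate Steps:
(185820 + 194723)/(-154472) - 137359/(-212408) = 380543*(-1/154472) - 137359*(-1/212408) = -380543/154472 + 137359/212408 = -3725766131/2050693036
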